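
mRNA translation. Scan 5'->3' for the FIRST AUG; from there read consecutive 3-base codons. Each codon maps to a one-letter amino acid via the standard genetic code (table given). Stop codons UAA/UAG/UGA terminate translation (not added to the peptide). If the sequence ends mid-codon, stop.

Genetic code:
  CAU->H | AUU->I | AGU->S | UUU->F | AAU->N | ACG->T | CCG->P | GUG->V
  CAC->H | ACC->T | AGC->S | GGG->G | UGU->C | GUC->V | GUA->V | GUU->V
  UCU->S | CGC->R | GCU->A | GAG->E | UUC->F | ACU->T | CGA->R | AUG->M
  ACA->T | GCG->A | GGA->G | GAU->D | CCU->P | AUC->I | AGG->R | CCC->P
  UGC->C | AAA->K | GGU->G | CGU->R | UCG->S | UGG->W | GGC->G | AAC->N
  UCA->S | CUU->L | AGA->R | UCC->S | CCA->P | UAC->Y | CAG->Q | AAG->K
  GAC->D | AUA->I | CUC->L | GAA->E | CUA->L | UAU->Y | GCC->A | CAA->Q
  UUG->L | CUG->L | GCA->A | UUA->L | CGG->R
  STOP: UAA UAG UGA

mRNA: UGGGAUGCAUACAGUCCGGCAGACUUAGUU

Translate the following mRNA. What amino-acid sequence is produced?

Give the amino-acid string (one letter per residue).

start AUG at pos 4
pos 4: AUG -> M; peptide=M
pos 7: CAU -> H; peptide=MH
pos 10: ACA -> T; peptide=MHT
pos 13: GUC -> V; peptide=MHTV
pos 16: CGG -> R; peptide=MHTVR
pos 19: CAG -> Q; peptide=MHTVRQ
pos 22: ACU -> T; peptide=MHTVRQT
pos 25: UAG -> STOP

Answer: MHTVRQT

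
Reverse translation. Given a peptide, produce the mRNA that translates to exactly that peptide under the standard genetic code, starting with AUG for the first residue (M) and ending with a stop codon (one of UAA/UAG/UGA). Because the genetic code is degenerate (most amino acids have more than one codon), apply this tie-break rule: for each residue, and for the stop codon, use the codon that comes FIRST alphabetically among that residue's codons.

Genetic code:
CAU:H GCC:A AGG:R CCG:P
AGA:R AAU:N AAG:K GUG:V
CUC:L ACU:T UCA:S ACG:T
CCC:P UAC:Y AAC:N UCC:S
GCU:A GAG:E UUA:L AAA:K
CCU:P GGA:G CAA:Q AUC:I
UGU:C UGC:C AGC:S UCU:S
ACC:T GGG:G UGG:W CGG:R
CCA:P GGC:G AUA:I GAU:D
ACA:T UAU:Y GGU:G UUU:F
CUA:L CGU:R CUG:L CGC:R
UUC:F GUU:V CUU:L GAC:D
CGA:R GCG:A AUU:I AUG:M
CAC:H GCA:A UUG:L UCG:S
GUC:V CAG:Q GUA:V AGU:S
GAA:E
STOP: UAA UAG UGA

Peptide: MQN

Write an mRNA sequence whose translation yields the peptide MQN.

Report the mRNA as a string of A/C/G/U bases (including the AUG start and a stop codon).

residue 1: M -> AUG (start codon)
residue 2: Q codons sorted = CAA,CAG -> pick first = CAA
residue 3: N codons sorted = AAC,AAU -> pick first = AAC
terminator: stop codons sorted = UAA,UAG,UGA -> pick first = UAA

Answer: mRNA: AUGCAAAACUAA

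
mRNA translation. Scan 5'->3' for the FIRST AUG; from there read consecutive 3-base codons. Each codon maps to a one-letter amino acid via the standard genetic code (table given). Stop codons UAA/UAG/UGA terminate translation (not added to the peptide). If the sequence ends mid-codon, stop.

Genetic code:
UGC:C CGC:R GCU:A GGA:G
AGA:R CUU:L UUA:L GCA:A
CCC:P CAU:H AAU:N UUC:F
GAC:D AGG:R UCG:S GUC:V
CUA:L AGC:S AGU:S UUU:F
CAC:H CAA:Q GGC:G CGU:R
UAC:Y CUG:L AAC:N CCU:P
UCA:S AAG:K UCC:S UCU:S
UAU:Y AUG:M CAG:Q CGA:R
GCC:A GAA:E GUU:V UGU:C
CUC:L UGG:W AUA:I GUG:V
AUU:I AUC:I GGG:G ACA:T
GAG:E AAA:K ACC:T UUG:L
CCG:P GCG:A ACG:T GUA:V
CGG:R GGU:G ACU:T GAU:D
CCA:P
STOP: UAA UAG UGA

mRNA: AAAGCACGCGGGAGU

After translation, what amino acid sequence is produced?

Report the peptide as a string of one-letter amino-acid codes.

Answer: (empty: no AUG start codon)

Derivation:
no AUG start codon found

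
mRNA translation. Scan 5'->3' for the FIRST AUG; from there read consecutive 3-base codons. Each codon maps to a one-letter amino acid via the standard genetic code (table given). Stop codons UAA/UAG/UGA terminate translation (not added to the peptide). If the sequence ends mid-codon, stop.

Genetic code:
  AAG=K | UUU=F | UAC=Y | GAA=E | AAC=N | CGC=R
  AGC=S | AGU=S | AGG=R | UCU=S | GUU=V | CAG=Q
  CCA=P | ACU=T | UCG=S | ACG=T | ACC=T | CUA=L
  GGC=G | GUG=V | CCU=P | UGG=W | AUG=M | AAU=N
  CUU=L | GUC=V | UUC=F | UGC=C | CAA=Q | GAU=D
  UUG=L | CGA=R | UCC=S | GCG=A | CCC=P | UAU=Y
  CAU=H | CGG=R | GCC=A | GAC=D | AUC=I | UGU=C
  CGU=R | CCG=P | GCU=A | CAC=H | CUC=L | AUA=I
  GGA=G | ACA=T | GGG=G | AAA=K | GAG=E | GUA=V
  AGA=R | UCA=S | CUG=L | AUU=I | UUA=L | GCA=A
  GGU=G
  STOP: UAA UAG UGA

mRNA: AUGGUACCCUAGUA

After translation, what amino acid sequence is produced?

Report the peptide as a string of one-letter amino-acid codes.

start AUG at pos 0
pos 0: AUG -> M; peptide=M
pos 3: GUA -> V; peptide=MV
pos 6: CCC -> P; peptide=MVP
pos 9: UAG -> STOP

Answer: MVP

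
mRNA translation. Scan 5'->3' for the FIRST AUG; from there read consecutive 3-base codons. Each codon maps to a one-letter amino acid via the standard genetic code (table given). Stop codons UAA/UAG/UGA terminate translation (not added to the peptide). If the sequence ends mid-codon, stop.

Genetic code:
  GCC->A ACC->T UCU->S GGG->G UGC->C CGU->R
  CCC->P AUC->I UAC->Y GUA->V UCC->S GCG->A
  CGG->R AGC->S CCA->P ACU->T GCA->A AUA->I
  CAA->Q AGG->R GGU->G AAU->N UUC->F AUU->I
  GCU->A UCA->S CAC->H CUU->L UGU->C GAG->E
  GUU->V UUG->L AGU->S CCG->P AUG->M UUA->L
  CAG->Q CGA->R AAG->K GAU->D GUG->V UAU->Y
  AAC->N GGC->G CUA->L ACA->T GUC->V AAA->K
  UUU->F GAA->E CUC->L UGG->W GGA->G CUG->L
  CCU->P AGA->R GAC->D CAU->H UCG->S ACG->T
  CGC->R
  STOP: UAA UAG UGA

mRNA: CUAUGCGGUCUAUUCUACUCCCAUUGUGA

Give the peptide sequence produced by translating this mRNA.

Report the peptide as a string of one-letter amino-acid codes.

start AUG at pos 2
pos 2: AUG -> M; peptide=M
pos 5: CGG -> R; peptide=MR
pos 8: UCU -> S; peptide=MRS
pos 11: AUU -> I; peptide=MRSI
pos 14: CUA -> L; peptide=MRSIL
pos 17: CUC -> L; peptide=MRSILL
pos 20: CCA -> P; peptide=MRSILLP
pos 23: UUG -> L; peptide=MRSILLPL
pos 26: UGA -> STOP

Answer: MRSILLPL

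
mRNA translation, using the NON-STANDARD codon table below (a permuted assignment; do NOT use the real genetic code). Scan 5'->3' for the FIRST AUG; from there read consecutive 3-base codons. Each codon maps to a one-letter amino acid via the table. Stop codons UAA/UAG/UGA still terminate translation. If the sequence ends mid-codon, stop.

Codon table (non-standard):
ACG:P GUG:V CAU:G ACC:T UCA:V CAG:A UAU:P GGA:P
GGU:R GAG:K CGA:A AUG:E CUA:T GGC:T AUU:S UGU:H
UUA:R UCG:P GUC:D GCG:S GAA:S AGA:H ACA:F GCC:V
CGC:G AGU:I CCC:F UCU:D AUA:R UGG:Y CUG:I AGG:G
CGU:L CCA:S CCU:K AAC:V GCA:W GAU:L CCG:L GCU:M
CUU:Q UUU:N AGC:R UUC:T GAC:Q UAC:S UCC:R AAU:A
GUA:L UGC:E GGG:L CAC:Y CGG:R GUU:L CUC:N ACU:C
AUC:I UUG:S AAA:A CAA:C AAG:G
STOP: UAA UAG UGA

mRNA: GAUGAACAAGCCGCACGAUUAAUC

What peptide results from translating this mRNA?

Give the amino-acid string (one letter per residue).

start AUG at pos 1
pos 1: AUG -> E; peptide=E
pos 4: AAC -> V; peptide=EV
pos 7: AAG -> G; peptide=EVG
pos 10: CCG -> L; peptide=EVGL
pos 13: CAC -> Y; peptide=EVGLY
pos 16: GAU -> L; peptide=EVGLYL
pos 19: UAA -> STOP

Answer: EVGLYL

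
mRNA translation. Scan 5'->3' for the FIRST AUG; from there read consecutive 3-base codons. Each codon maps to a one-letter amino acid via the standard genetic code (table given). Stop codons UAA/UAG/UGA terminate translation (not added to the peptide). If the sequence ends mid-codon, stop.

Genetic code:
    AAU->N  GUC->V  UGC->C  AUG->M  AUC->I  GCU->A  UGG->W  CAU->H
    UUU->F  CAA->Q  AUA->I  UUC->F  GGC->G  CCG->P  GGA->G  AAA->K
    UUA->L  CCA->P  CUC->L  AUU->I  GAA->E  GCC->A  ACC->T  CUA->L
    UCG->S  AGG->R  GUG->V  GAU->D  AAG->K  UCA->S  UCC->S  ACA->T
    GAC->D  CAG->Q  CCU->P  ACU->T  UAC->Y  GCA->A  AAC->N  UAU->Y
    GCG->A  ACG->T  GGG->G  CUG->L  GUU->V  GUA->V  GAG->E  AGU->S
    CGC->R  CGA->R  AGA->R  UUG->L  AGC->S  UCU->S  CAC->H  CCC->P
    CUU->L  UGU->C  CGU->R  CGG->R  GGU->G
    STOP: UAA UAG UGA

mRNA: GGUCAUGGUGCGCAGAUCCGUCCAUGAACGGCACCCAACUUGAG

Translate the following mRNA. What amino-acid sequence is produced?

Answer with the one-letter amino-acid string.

Answer: MVRRSVHERHPT

Derivation:
start AUG at pos 4
pos 4: AUG -> M; peptide=M
pos 7: GUG -> V; peptide=MV
pos 10: CGC -> R; peptide=MVR
pos 13: AGA -> R; peptide=MVRR
pos 16: UCC -> S; peptide=MVRRS
pos 19: GUC -> V; peptide=MVRRSV
pos 22: CAU -> H; peptide=MVRRSVH
pos 25: GAA -> E; peptide=MVRRSVHE
pos 28: CGG -> R; peptide=MVRRSVHER
pos 31: CAC -> H; peptide=MVRRSVHERH
pos 34: CCA -> P; peptide=MVRRSVHERHP
pos 37: ACU -> T; peptide=MVRRSVHERHPT
pos 40: UGA -> STOP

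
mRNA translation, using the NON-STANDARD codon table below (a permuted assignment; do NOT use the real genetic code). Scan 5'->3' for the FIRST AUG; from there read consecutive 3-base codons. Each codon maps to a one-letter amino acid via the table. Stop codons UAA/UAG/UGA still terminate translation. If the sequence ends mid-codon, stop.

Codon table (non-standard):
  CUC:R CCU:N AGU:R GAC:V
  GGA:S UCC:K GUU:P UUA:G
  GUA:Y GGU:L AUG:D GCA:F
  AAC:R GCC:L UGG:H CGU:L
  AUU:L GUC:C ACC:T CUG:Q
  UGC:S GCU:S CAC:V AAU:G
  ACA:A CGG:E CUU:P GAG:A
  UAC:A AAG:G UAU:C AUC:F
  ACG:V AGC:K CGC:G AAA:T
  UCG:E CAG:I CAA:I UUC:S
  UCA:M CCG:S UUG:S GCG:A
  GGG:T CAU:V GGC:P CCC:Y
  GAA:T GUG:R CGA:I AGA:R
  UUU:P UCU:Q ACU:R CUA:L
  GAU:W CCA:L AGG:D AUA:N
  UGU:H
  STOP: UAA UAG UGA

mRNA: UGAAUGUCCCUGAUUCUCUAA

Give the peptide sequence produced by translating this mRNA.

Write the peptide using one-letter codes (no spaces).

Answer: DKQLR

Derivation:
start AUG at pos 3
pos 3: AUG -> D; peptide=D
pos 6: UCC -> K; peptide=DK
pos 9: CUG -> Q; peptide=DKQ
pos 12: AUU -> L; peptide=DKQL
pos 15: CUC -> R; peptide=DKQLR
pos 18: UAA -> STOP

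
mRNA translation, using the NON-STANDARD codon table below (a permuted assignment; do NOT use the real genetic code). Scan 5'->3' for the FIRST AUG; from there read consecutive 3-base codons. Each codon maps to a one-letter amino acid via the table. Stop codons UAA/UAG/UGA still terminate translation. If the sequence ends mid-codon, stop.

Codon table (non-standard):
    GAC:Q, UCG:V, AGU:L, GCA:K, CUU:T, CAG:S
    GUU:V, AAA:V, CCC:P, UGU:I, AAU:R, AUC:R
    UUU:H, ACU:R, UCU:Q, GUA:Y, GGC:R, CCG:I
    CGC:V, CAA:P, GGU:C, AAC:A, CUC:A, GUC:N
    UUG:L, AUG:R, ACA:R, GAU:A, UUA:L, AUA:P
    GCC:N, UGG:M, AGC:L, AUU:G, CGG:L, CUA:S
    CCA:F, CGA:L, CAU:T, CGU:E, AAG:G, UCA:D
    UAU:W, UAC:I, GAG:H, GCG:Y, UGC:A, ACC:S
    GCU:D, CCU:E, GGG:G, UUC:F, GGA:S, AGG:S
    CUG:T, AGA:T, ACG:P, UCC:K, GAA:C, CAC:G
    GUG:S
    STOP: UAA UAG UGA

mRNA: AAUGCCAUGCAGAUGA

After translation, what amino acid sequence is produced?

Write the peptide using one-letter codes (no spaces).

start AUG at pos 1
pos 1: AUG -> R; peptide=R
pos 4: CCA -> F; peptide=RF
pos 7: UGC -> A; peptide=RFA
pos 10: AGA -> T; peptide=RFAT
pos 13: UGA -> STOP

Answer: RFAT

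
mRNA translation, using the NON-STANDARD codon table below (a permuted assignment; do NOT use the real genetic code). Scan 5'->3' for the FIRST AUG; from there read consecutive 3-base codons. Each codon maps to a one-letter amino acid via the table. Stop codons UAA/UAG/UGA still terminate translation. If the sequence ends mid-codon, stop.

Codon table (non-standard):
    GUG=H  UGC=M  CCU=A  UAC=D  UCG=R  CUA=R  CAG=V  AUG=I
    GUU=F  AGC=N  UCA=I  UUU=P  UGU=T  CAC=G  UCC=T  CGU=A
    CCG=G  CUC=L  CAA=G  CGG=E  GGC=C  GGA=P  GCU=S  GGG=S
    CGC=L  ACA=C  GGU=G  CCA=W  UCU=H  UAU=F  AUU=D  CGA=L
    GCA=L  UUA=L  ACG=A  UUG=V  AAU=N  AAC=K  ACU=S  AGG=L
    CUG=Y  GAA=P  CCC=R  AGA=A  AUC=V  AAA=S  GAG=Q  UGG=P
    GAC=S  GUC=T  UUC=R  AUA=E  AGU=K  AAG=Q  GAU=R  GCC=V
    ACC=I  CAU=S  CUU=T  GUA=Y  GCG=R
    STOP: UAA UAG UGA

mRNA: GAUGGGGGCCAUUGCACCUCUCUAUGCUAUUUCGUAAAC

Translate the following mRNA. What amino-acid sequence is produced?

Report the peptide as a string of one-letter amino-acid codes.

start AUG at pos 1
pos 1: AUG -> I; peptide=I
pos 4: GGG -> S; peptide=IS
pos 7: GCC -> V; peptide=ISV
pos 10: AUU -> D; peptide=ISVD
pos 13: GCA -> L; peptide=ISVDL
pos 16: CCU -> A; peptide=ISVDLA
pos 19: CUC -> L; peptide=ISVDLAL
pos 22: UAU -> F; peptide=ISVDLALF
pos 25: GCU -> S; peptide=ISVDLALFS
pos 28: AUU -> D; peptide=ISVDLALFSD
pos 31: UCG -> R; peptide=ISVDLALFSDR
pos 34: UAA -> STOP

Answer: ISVDLALFSDR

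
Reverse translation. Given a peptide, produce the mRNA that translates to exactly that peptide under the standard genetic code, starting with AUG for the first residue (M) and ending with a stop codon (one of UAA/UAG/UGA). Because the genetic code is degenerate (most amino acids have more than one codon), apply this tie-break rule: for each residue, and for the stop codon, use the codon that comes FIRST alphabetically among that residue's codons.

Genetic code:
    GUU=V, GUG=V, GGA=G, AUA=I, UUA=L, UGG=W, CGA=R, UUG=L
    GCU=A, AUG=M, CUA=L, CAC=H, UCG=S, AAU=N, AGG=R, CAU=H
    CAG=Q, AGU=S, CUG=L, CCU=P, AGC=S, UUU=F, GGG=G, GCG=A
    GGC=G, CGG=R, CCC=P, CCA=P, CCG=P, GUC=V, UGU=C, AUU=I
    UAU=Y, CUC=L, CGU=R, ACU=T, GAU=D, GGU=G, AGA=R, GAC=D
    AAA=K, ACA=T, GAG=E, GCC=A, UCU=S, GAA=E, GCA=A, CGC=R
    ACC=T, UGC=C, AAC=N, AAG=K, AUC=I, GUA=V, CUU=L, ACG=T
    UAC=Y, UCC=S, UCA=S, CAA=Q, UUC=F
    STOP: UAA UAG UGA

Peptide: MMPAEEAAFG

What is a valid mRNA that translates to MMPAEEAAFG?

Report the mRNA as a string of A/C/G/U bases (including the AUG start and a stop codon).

residue 1: M -> AUG (start codon)
residue 2: M -> AUG (only codon)
residue 3: P codons sorted = CCA,CCC,CCG,CCU -> pick first = CCA
residue 4: A codons sorted = GCA,GCC,GCG,GCU -> pick first = GCA
residue 5: E codons sorted = GAA,GAG -> pick first = GAA
residue 6: E codons sorted = GAA,GAG -> pick first = GAA
residue 7: A codons sorted = GCA,GCC,GCG,GCU -> pick first = GCA
residue 8: A codons sorted = GCA,GCC,GCG,GCU -> pick first = GCA
residue 9: F codons sorted = UUC,UUU -> pick first = UUC
residue 10: G codons sorted = GGA,GGC,GGG,GGU -> pick first = GGA
terminator: stop codons sorted = UAA,UAG,UGA -> pick first = UAA

Answer: mRNA: AUGAUGCCAGCAGAAGAAGCAGCAUUCGGAUAA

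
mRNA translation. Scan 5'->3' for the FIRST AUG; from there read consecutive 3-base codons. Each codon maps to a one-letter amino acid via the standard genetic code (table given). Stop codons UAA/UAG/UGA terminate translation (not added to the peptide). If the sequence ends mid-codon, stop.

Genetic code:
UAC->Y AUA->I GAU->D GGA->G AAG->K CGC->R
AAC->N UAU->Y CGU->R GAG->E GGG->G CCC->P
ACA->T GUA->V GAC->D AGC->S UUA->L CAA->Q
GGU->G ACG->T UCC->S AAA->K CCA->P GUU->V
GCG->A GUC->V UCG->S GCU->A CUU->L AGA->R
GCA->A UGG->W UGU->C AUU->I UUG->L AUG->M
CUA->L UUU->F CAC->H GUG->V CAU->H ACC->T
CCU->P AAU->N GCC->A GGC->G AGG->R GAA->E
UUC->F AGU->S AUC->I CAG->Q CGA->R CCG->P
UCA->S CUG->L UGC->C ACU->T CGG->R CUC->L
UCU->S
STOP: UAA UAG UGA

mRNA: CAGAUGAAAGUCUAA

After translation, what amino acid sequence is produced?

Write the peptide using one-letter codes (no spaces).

Answer: MKV

Derivation:
start AUG at pos 3
pos 3: AUG -> M; peptide=M
pos 6: AAA -> K; peptide=MK
pos 9: GUC -> V; peptide=MKV
pos 12: UAA -> STOP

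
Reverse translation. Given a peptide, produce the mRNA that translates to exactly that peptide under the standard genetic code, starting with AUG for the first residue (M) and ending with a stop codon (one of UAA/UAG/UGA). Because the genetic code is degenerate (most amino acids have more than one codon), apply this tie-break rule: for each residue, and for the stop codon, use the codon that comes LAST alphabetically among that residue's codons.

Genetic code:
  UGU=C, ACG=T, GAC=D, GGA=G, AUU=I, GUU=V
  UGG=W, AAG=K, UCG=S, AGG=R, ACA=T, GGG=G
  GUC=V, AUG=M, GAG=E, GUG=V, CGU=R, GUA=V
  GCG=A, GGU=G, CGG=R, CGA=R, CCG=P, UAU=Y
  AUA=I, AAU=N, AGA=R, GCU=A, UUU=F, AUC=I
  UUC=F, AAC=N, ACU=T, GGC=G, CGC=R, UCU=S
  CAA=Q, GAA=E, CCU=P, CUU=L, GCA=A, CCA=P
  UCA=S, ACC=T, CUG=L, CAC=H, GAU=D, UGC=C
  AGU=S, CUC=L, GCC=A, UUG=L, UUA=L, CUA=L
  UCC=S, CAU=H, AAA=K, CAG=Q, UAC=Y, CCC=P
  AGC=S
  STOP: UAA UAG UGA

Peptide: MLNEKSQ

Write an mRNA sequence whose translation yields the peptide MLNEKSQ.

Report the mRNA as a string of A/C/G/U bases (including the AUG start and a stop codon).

Answer: mRNA: AUGUUGAAUGAGAAGUCUCAGUGA

Derivation:
residue 1: M -> AUG (start codon)
residue 2: L codons sorted = CUA,CUC,CUG,CUU,UUA,UUG -> pick last = UUG
residue 3: N codons sorted = AAC,AAU -> pick last = AAU
residue 4: E codons sorted = GAA,GAG -> pick last = GAG
residue 5: K codons sorted = AAA,AAG -> pick last = AAG
residue 6: S codons sorted = AGC,AGU,UCA,UCC,UCG,UCU -> pick last = UCU
residue 7: Q codons sorted = CAA,CAG -> pick last = CAG
terminator: stop codons sorted = UAA,UAG,UGA -> pick last = UGA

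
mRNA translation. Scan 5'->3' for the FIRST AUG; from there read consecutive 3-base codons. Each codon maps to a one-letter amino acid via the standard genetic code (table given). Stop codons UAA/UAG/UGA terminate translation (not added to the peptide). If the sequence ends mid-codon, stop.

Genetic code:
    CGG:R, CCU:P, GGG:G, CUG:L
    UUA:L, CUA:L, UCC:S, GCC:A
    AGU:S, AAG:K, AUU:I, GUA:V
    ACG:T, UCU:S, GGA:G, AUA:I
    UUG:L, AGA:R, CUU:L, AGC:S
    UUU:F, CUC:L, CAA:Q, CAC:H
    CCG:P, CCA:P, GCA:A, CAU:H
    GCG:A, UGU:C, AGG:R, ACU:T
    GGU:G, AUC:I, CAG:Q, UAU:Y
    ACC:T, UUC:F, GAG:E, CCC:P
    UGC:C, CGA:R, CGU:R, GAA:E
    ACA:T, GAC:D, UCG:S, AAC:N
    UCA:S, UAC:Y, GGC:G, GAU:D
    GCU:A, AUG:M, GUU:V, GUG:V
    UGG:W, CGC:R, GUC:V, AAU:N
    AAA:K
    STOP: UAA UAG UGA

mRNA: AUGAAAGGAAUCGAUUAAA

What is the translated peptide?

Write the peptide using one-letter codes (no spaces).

start AUG at pos 0
pos 0: AUG -> M; peptide=M
pos 3: AAA -> K; peptide=MK
pos 6: GGA -> G; peptide=MKG
pos 9: AUC -> I; peptide=MKGI
pos 12: GAU -> D; peptide=MKGID
pos 15: UAA -> STOP

Answer: MKGID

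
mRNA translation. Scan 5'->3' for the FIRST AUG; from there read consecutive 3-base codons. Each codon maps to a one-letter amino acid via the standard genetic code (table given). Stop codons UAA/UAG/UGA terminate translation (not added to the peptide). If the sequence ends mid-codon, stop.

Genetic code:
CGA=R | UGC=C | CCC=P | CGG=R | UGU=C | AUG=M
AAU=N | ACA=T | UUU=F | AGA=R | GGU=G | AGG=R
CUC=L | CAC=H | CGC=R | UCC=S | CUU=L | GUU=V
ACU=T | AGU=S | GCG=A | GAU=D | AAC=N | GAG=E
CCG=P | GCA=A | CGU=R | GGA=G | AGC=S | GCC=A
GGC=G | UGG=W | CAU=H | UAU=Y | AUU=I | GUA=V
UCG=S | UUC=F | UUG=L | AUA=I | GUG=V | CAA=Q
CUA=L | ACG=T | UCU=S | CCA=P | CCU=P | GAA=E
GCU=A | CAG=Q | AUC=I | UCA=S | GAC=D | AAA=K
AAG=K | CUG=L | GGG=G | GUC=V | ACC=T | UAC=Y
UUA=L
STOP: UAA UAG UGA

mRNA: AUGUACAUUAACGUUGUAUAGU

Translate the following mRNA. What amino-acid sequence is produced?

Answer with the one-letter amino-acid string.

start AUG at pos 0
pos 0: AUG -> M; peptide=M
pos 3: UAC -> Y; peptide=MY
pos 6: AUU -> I; peptide=MYI
pos 9: AAC -> N; peptide=MYIN
pos 12: GUU -> V; peptide=MYINV
pos 15: GUA -> V; peptide=MYINVV
pos 18: UAG -> STOP

Answer: MYINVV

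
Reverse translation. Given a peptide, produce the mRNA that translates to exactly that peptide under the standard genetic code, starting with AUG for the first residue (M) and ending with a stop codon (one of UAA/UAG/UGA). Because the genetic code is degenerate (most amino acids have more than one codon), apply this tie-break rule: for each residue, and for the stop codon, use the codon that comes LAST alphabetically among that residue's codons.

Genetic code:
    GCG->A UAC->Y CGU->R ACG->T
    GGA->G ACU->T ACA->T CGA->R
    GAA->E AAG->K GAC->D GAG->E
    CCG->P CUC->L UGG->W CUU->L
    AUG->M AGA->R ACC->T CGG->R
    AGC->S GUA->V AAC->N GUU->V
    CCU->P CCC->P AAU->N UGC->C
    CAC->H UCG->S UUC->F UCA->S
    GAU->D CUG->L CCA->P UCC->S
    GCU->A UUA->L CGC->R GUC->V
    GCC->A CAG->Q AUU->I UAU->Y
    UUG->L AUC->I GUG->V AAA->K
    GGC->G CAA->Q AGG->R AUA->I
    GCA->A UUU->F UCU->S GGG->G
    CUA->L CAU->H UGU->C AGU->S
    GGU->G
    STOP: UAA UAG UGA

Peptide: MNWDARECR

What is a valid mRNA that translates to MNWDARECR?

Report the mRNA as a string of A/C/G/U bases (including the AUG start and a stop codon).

Answer: mRNA: AUGAAUUGGGAUGCUCGUGAGUGUCGUUGA

Derivation:
residue 1: M -> AUG (start codon)
residue 2: N codons sorted = AAC,AAU -> pick last = AAU
residue 3: W -> UGG (only codon)
residue 4: D codons sorted = GAC,GAU -> pick last = GAU
residue 5: A codons sorted = GCA,GCC,GCG,GCU -> pick last = GCU
residue 6: R codons sorted = AGA,AGG,CGA,CGC,CGG,CGU -> pick last = CGU
residue 7: E codons sorted = GAA,GAG -> pick last = GAG
residue 8: C codons sorted = UGC,UGU -> pick last = UGU
residue 9: R codons sorted = AGA,AGG,CGA,CGC,CGG,CGU -> pick last = CGU
terminator: stop codons sorted = UAA,UAG,UGA -> pick last = UGA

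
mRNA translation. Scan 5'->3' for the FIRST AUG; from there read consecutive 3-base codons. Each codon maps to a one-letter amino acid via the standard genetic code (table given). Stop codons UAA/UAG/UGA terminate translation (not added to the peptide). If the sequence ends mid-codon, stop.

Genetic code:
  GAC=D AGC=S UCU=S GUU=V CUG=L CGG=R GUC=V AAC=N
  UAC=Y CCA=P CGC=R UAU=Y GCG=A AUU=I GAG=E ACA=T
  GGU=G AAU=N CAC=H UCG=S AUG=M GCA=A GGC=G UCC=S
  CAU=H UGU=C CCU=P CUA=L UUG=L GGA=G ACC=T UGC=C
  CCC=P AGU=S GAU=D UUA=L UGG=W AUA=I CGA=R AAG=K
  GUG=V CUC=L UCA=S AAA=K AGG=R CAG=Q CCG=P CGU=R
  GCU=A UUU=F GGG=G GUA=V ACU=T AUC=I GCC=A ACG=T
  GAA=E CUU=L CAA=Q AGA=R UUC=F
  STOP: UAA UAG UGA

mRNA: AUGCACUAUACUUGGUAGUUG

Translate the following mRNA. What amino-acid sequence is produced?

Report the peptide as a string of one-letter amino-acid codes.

start AUG at pos 0
pos 0: AUG -> M; peptide=M
pos 3: CAC -> H; peptide=MH
pos 6: UAU -> Y; peptide=MHY
pos 9: ACU -> T; peptide=MHYT
pos 12: UGG -> W; peptide=MHYTW
pos 15: UAG -> STOP

Answer: MHYTW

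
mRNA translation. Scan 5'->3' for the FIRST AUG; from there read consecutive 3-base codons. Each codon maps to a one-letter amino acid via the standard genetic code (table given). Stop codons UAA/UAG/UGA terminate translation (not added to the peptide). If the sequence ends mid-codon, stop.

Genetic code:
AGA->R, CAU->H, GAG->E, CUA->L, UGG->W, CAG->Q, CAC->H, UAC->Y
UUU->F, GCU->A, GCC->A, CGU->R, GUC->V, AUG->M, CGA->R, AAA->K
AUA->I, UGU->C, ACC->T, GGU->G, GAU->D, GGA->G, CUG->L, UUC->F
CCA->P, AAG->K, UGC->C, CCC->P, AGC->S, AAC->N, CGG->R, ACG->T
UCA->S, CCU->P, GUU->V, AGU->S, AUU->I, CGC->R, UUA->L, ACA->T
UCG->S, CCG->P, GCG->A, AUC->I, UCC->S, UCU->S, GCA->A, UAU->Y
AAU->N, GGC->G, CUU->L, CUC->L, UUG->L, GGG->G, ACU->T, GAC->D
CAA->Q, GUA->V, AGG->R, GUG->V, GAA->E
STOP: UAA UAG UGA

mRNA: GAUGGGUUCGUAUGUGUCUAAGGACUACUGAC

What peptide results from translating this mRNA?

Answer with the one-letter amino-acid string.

Answer: MGSYVSKDY

Derivation:
start AUG at pos 1
pos 1: AUG -> M; peptide=M
pos 4: GGU -> G; peptide=MG
pos 7: UCG -> S; peptide=MGS
pos 10: UAU -> Y; peptide=MGSY
pos 13: GUG -> V; peptide=MGSYV
pos 16: UCU -> S; peptide=MGSYVS
pos 19: AAG -> K; peptide=MGSYVSK
pos 22: GAC -> D; peptide=MGSYVSKD
pos 25: UAC -> Y; peptide=MGSYVSKDY
pos 28: UGA -> STOP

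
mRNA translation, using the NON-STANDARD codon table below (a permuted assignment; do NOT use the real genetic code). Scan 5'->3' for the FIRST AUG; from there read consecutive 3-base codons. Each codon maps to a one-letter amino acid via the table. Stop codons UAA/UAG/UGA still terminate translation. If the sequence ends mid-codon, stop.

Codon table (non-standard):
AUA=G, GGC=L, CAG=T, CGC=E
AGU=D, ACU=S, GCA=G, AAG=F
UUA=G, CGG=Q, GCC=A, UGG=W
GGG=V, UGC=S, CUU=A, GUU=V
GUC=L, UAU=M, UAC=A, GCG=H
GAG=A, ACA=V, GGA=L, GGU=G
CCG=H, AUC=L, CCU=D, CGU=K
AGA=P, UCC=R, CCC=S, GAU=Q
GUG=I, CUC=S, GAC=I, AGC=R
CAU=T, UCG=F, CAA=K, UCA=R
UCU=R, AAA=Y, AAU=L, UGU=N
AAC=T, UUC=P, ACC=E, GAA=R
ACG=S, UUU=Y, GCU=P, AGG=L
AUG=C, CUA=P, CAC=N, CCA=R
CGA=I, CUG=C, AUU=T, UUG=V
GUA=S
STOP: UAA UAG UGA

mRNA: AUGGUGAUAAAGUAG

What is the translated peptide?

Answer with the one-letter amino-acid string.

start AUG at pos 0
pos 0: AUG -> C; peptide=C
pos 3: GUG -> I; peptide=CI
pos 6: AUA -> G; peptide=CIG
pos 9: AAG -> F; peptide=CIGF
pos 12: UAG -> STOP

Answer: CIGF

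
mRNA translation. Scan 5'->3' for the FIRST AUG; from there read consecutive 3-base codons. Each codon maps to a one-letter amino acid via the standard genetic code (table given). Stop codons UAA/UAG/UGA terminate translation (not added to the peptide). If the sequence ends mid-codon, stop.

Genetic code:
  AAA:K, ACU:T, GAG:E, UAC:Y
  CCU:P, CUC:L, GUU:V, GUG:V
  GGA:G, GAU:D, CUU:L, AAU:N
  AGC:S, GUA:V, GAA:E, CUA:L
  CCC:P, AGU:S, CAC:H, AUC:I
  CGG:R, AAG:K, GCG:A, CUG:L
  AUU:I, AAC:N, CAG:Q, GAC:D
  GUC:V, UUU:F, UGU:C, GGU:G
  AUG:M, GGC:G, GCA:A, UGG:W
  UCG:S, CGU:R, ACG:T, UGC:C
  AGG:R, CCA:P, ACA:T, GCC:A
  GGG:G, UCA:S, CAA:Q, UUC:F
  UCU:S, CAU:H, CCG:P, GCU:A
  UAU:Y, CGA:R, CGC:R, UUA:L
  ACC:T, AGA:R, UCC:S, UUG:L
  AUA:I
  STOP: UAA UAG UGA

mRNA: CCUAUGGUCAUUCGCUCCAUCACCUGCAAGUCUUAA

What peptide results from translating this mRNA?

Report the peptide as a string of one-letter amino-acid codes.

start AUG at pos 3
pos 3: AUG -> M; peptide=M
pos 6: GUC -> V; peptide=MV
pos 9: AUU -> I; peptide=MVI
pos 12: CGC -> R; peptide=MVIR
pos 15: UCC -> S; peptide=MVIRS
pos 18: AUC -> I; peptide=MVIRSI
pos 21: ACC -> T; peptide=MVIRSIT
pos 24: UGC -> C; peptide=MVIRSITC
pos 27: AAG -> K; peptide=MVIRSITCK
pos 30: UCU -> S; peptide=MVIRSITCKS
pos 33: UAA -> STOP

Answer: MVIRSITCKS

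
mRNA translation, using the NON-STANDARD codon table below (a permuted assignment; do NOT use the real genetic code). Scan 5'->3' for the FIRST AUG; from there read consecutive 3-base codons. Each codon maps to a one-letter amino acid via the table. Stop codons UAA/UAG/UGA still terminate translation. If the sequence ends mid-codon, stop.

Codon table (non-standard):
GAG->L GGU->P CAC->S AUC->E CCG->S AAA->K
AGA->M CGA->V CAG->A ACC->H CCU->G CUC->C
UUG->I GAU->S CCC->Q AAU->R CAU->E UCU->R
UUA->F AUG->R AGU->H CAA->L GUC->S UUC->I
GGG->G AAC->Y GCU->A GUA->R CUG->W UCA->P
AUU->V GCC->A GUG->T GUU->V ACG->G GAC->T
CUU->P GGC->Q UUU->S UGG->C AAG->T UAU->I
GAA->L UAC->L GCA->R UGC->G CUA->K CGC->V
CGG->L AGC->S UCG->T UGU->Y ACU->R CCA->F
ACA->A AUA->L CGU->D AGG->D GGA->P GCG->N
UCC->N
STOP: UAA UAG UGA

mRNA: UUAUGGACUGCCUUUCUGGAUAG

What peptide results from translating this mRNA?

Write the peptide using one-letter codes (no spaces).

start AUG at pos 2
pos 2: AUG -> R; peptide=R
pos 5: GAC -> T; peptide=RT
pos 8: UGC -> G; peptide=RTG
pos 11: CUU -> P; peptide=RTGP
pos 14: UCU -> R; peptide=RTGPR
pos 17: GGA -> P; peptide=RTGPRP
pos 20: UAG -> STOP

Answer: RTGPRP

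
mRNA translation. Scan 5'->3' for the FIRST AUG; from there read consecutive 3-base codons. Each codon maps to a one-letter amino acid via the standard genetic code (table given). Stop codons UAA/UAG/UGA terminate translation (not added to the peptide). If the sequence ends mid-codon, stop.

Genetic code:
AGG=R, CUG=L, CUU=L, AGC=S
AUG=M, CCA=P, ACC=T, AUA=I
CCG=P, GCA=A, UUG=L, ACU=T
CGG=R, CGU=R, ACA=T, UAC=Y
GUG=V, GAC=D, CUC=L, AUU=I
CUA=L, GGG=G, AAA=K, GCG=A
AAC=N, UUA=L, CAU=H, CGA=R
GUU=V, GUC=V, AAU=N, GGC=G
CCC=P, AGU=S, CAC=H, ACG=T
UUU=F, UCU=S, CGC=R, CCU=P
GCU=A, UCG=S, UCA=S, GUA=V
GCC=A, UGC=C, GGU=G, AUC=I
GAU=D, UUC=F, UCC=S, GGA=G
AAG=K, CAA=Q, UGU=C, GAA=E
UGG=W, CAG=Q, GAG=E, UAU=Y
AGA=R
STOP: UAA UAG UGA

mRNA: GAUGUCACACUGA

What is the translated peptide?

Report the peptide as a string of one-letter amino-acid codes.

start AUG at pos 1
pos 1: AUG -> M; peptide=M
pos 4: UCA -> S; peptide=MS
pos 7: CAC -> H; peptide=MSH
pos 10: UGA -> STOP

Answer: MSH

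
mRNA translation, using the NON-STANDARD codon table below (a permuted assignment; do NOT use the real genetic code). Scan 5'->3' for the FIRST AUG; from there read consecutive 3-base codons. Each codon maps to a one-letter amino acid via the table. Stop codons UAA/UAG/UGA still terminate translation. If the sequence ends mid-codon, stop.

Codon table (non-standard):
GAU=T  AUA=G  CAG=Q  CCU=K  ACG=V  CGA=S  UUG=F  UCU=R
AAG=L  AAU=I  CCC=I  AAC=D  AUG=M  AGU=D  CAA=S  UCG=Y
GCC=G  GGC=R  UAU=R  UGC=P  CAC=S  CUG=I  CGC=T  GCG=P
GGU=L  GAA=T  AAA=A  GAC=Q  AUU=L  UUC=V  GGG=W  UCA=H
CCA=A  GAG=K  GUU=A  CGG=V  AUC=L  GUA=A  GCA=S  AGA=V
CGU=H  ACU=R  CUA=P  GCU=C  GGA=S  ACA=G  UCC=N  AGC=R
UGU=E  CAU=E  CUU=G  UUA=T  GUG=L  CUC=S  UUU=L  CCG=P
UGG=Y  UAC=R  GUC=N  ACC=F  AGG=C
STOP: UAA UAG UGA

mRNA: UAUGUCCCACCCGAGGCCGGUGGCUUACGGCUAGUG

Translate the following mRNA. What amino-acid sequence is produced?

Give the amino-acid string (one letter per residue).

Answer: MNSPCPLCRR

Derivation:
start AUG at pos 1
pos 1: AUG -> M; peptide=M
pos 4: UCC -> N; peptide=MN
pos 7: CAC -> S; peptide=MNS
pos 10: CCG -> P; peptide=MNSP
pos 13: AGG -> C; peptide=MNSPC
pos 16: CCG -> P; peptide=MNSPCP
pos 19: GUG -> L; peptide=MNSPCPL
pos 22: GCU -> C; peptide=MNSPCPLC
pos 25: UAC -> R; peptide=MNSPCPLCR
pos 28: GGC -> R; peptide=MNSPCPLCRR
pos 31: UAG -> STOP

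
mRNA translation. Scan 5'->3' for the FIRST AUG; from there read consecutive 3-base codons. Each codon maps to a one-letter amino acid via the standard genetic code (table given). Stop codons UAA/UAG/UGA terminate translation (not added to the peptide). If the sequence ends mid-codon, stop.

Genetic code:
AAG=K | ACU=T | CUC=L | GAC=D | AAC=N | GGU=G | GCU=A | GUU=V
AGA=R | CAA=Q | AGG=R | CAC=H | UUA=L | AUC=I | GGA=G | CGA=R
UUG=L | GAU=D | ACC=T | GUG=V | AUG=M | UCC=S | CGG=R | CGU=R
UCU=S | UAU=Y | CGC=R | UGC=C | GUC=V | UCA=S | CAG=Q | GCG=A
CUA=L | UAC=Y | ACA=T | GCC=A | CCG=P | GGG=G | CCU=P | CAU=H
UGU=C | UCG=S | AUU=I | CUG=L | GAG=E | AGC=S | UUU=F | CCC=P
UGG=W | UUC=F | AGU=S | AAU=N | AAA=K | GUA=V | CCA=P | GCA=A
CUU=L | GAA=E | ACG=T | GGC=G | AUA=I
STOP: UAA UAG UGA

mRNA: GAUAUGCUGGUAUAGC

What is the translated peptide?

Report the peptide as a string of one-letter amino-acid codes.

start AUG at pos 3
pos 3: AUG -> M; peptide=M
pos 6: CUG -> L; peptide=ML
pos 9: GUA -> V; peptide=MLV
pos 12: UAG -> STOP

Answer: MLV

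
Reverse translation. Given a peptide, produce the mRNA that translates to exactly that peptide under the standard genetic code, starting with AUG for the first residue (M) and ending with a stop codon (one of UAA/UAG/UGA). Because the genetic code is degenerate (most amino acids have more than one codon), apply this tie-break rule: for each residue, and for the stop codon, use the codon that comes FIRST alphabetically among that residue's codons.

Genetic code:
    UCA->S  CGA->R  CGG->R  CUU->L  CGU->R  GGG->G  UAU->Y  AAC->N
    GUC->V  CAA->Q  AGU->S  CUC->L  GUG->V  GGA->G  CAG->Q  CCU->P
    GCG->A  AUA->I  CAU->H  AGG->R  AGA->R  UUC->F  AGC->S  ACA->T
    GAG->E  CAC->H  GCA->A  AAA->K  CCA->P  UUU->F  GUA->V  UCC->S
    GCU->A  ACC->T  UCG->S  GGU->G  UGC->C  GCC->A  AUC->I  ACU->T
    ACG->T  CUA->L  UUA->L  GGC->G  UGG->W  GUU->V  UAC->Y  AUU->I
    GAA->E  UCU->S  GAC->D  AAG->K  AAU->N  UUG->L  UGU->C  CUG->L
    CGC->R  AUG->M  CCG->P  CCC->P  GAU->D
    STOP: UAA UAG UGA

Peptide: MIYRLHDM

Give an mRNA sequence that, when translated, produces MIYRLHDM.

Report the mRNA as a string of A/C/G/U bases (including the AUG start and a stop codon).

Answer: mRNA: AUGAUAUACAGACUACACGACAUGUAA

Derivation:
residue 1: M -> AUG (start codon)
residue 2: I codons sorted = AUA,AUC,AUU -> pick first = AUA
residue 3: Y codons sorted = UAC,UAU -> pick first = UAC
residue 4: R codons sorted = AGA,AGG,CGA,CGC,CGG,CGU -> pick first = AGA
residue 5: L codons sorted = CUA,CUC,CUG,CUU,UUA,UUG -> pick first = CUA
residue 6: H codons sorted = CAC,CAU -> pick first = CAC
residue 7: D codons sorted = GAC,GAU -> pick first = GAC
residue 8: M -> AUG (only codon)
terminator: stop codons sorted = UAA,UAG,UGA -> pick first = UAA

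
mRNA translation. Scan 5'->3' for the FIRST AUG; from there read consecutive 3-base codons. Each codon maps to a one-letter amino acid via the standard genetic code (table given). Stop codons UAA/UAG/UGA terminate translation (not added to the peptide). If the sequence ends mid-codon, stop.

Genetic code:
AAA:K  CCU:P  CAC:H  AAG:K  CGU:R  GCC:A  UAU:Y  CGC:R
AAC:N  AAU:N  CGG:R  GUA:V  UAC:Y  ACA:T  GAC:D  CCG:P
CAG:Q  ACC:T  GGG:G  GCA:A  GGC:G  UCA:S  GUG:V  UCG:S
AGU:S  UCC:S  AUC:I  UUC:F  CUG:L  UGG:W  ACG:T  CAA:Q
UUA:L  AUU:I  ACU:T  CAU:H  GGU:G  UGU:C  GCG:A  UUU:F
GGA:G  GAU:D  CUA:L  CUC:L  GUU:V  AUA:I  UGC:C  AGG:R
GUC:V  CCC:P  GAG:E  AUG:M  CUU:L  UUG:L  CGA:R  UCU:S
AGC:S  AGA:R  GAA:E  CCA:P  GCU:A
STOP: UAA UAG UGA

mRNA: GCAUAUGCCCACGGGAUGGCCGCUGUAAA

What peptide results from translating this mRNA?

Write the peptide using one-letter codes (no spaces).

Answer: MPTGWPL

Derivation:
start AUG at pos 4
pos 4: AUG -> M; peptide=M
pos 7: CCC -> P; peptide=MP
pos 10: ACG -> T; peptide=MPT
pos 13: GGA -> G; peptide=MPTG
pos 16: UGG -> W; peptide=MPTGW
pos 19: CCG -> P; peptide=MPTGWP
pos 22: CUG -> L; peptide=MPTGWPL
pos 25: UAA -> STOP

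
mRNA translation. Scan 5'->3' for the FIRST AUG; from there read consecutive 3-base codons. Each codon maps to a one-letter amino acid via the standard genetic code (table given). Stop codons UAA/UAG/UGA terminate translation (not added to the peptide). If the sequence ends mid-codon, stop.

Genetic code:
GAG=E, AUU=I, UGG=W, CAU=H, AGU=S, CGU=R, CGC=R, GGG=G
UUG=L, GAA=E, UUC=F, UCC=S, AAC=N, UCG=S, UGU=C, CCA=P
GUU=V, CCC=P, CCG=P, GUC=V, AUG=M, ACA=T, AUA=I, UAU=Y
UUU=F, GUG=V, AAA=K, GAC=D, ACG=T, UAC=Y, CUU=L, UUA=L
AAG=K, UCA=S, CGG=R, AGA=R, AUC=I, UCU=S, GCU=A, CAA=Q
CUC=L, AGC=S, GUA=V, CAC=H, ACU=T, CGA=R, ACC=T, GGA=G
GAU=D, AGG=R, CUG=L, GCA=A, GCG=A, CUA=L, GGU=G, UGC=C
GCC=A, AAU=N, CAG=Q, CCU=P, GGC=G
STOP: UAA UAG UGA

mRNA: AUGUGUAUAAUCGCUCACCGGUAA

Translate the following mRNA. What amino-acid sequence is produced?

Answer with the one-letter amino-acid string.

start AUG at pos 0
pos 0: AUG -> M; peptide=M
pos 3: UGU -> C; peptide=MC
pos 6: AUA -> I; peptide=MCI
pos 9: AUC -> I; peptide=MCII
pos 12: GCU -> A; peptide=MCIIA
pos 15: CAC -> H; peptide=MCIIAH
pos 18: CGG -> R; peptide=MCIIAHR
pos 21: UAA -> STOP

Answer: MCIIAHR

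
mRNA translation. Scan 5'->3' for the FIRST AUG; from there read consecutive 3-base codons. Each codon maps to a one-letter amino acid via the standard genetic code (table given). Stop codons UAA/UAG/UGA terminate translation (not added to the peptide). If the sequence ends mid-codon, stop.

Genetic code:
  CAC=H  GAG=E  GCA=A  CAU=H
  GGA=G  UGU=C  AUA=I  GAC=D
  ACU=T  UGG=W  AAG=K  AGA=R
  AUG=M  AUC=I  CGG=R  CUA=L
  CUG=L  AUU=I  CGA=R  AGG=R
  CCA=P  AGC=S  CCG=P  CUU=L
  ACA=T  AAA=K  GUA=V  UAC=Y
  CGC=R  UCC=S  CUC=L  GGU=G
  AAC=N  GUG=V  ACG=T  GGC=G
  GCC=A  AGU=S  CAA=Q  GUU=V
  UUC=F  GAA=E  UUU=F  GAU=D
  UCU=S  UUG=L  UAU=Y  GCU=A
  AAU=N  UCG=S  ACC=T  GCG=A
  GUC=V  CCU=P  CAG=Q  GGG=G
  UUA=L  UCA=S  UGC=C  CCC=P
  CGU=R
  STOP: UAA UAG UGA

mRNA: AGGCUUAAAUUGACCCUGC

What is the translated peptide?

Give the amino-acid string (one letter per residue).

no AUG start codon found

Answer: (empty: no AUG start codon)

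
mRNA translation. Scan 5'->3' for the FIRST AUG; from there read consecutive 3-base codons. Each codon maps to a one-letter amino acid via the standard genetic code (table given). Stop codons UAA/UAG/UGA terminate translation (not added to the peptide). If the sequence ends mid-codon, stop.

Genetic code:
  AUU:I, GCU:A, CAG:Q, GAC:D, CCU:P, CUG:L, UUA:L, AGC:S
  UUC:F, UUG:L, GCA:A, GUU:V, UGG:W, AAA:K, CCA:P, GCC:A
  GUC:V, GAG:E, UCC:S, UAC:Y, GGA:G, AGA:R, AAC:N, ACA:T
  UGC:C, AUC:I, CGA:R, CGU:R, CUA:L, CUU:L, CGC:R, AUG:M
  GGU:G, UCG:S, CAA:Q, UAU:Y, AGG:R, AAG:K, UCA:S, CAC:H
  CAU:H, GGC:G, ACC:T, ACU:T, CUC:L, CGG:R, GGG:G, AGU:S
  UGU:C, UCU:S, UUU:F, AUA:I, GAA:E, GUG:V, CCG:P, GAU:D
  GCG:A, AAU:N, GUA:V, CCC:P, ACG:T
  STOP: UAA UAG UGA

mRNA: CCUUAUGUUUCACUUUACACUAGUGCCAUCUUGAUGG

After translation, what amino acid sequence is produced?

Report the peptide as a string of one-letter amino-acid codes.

start AUG at pos 4
pos 4: AUG -> M; peptide=M
pos 7: UUU -> F; peptide=MF
pos 10: CAC -> H; peptide=MFH
pos 13: UUU -> F; peptide=MFHF
pos 16: ACA -> T; peptide=MFHFT
pos 19: CUA -> L; peptide=MFHFTL
pos 22: GUG -> V; peptide=MFHFTLV
pos 25: CCA -> P; peptide=MFHFTLVP
pos 28: UCU -> S; peptide=MFHFTLVPS
pos 31: UGA -> STOP

Answer: MFHFTLVPS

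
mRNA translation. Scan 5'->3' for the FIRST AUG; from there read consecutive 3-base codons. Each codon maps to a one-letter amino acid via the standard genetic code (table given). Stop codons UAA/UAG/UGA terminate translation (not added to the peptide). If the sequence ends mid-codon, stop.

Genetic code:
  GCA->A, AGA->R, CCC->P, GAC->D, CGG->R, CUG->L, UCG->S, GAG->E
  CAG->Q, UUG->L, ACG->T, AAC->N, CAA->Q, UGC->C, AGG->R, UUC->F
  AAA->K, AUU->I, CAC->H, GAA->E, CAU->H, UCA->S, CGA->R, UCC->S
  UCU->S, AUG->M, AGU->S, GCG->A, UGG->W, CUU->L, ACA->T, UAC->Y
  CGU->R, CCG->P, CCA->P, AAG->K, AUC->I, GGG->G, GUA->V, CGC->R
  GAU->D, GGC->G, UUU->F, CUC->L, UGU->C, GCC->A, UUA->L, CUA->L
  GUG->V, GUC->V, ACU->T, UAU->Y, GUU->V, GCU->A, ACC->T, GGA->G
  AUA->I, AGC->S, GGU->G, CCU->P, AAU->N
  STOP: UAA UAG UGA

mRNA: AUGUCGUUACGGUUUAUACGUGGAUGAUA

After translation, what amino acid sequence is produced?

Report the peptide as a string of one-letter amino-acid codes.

start AUG at pos 0
pos 0: AUG -> M; peptide=M
pos 3: UCG -> S; peptide=MS
pos 6: UUA -> L; peptide=MSL
pos 9: CGG -> R; peptide=MSLR
pos 12: UUU -> F; peptide=MSLRF
pos 15: AUA -> I; peptide=MSLRFI
pos 18: CGU -> R; peptide=MSLRFIR
pos 21: GGA -> G; peptide=MSLRFIRG
pos 24: UGA -> STOP

Answer: MSLRFIRG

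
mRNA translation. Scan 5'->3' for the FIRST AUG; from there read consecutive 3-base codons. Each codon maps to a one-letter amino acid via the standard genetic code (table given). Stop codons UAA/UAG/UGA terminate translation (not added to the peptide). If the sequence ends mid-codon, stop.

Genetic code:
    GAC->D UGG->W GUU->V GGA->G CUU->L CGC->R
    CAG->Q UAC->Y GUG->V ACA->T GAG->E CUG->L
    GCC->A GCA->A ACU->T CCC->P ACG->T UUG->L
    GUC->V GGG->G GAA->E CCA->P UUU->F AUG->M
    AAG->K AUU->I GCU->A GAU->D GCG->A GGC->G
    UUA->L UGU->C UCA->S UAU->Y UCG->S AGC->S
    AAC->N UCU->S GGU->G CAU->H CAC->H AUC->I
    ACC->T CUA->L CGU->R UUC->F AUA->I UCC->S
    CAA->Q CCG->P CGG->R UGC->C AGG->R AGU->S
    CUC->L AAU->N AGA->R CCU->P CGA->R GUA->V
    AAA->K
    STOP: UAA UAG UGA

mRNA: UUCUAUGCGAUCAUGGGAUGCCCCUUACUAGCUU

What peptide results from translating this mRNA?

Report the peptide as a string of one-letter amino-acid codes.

Answer: MRSWDAPY

Derivation:
start AUG at pos 4
pos 4: AUG -> M; peptide=M
pos 7: CGA -> R; peptide=MR
pos 10: UCA -> S; peptide=MRS
pos 13: UGG -> W; peptide=MRSW
pos 16: GAU -> D; peptide=MRSWD
pos 19: GCC -> A; peptide=MRSWDA
pos 22: CCU -> P; peptide=MRSWDAP
pos 25: UAC -> Y; peptide=MRSWDAPY
pos 28: UAG -> STOP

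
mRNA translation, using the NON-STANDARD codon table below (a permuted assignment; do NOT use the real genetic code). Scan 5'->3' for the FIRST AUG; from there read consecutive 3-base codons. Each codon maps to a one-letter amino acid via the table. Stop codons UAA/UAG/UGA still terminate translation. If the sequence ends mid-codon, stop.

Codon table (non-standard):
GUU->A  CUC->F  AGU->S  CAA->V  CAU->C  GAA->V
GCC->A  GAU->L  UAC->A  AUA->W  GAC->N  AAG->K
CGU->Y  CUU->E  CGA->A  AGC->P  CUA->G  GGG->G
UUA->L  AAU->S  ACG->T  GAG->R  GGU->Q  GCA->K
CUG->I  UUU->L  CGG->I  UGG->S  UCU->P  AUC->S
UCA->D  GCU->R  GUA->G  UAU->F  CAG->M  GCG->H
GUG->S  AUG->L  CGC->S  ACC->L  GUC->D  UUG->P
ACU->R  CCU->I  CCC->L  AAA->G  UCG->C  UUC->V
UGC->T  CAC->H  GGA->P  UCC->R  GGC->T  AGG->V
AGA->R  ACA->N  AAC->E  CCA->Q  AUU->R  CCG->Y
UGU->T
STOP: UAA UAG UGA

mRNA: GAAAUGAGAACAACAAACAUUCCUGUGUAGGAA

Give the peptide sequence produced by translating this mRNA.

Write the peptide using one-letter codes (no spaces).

start AUG at pos 3
pos 3: AUG -> L; peptide=L
pos 6: AGA -> R; peptide=LR
pos 9: ACA -> N; peptide=LRN
pos 12: ACA -> N; peptide=LRNN
pos 15: AAC -> E; peptide=LRNNE
pos 18: AUU -> R; peptide=LRNNER
pos 21: CCU -> I; peptide=LRNNERI
pos 24: GUG -> S; peptide=LRNNERIS
pos 27: UAG -> STOP

Answer: LRNNERIS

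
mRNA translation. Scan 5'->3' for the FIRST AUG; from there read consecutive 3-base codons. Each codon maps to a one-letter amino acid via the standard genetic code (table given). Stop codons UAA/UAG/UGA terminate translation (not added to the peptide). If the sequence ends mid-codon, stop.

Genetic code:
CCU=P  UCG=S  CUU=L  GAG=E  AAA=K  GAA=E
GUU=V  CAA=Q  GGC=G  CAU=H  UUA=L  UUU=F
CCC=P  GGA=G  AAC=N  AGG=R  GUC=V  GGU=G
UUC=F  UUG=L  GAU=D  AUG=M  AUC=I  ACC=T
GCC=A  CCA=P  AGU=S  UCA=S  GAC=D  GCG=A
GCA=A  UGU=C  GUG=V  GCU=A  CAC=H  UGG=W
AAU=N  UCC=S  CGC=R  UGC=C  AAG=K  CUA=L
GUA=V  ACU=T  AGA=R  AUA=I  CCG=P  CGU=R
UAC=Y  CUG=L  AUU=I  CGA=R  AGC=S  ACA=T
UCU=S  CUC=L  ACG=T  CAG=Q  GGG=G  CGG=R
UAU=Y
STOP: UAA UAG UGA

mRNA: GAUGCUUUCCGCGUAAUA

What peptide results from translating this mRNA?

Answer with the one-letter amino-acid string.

start AUG at pos 1
pos 1: AUG -> M; peptide=M
pos 4: CUU -> L; peptide=ML
pos 7: UCC -> S; peptide=MLS
pos 10: GCG -> A; peptide=MLSA
pos 13: UAA -> STOP

Answer: MLSA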